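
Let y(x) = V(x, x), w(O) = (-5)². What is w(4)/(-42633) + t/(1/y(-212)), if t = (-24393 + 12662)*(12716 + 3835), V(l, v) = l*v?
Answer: -372029081070956137/42633 ≈ -8.7263e+12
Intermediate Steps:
w(O) = 25
y(x) = x² (y(x) = x*x = x²)
t = -194159781 (t = -11731*16551 = -194159781)
w(4)/(-42633) + t/(1/y(-212)) = 25/(-42633) - 194159781*(-212)² = 25*(-1/42633) - 194159781/(1/44944) = -25/42633 - 194159781/1/44944 = -25/42633 - 194159781*44944 = -25/42633 - 8726317197264 = -372029081070956137/42633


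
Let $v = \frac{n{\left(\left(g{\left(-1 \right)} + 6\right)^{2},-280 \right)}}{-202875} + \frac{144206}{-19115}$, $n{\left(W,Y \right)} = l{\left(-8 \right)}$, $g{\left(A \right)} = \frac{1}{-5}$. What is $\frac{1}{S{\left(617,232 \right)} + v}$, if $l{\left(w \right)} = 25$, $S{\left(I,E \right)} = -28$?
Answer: $- \frac{31023645}{1102712221} \approx -0.028134$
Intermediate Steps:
$g{\left(A \right)} = - \frac{1}{5}$
$n{\left(W,Y \right)} = 25$
$v = - \frac{234050161}{31023645}$ ($v = \frac{25}{-202875} + \frac{144206}{-19115} = 25 \left(- \frac{1}{202875}\right) + 144206 \left(- \frac{1}{19115}\right) = - \frac{1}{8115} - \frac{144206}{19115} = - \frac{234050161}{31023645} \approx -7.5443$)
$\frac{1}{S{\left(617,232 \right)} + v} = \frac{1}{-28 - \frac{234050161}{31023645}} = \frac{1}{- \frac{1102712221}{31023645}} = - \frac{31023645}{1102712221}$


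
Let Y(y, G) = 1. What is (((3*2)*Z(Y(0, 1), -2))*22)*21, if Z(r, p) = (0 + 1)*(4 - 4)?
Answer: 0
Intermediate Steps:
Z(r, p) = 0 (Z(r, p) = 1*0 = 0)
(((3*2)*Z(Y(0, 1), -2))*22)*21 = (((3*2)*0)*22)*21 = ((6*0)*22)*21 = (0*22)*21 = 0*21 = 0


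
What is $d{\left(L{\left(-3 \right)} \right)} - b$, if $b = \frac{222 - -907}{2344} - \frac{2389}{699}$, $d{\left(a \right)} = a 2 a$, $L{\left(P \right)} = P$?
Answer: $\frac{34302853}{1638456} \approx 20.936$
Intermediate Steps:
$d{\left(a \right)} = 2 a^{2}$ ($d{\left(a \right)} = 2 a a = 2 a^{2}$)
$b = - \frac{4810645}{1638456}$ ($b = \left(222 + 907\right) \frac{1}{2344} - \frac{2389}{699} = 1129 \cdot \frac{1}{2344} - \frac{2389}{699} = \frac{1129}{2344} - \frac{2389}{699} = - \frac{4810645}{1638456} \approx -2.9361$)
$d{\left(L{\left(-3 \right)} \right)} - b = 2 \left(-3\right)^{2} - - \frac{4810645}{1638456} = 2 \cdot 9 + \frac{4810645}{1638456} = 18 + \frac{4810645}{1638456} = \frac{34302853}{1638456}$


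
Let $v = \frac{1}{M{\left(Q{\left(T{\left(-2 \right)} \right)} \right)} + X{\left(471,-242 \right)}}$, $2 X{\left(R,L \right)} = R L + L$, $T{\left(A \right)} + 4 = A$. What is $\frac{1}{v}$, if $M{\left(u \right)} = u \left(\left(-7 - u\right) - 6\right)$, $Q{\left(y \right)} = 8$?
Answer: $-57280$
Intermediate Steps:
$T{\left(A \right)} = -4 + A$
$X{\left(R,L \right)} = \frac{L}{2} + \frac{L R}{2}$ ($X{\left(R,L \right)} = \frac{R L + L}{2} = \frac{L R + L}{2} = \frac{L + L R}{2} = \frac{L}{2} + \frac{L R}{2}$)
$M{\left(u \right)} = u \left(-13 - u\right)$
$v = - \frac{1}{57280}$ ($v = \frac{1}{\left(-1\right) 8 \left(13 + 8\right) + \frac{1}{2} \left(-242\right) \left(1 + 471\right)} = \frac{1}{\left(-1\right) 8 \cdot 21 + \frac{1}{2} \left(-242\right) 472} = \frac{1}{-168 - 57112} = \frac{1}{-57280} = - \frac{1}{57280} \approx -1.7458 \cdot 10^{-5}$)
$\frac{1}{v} = \frac{1}{- \frac{1}{57280}} = -57280$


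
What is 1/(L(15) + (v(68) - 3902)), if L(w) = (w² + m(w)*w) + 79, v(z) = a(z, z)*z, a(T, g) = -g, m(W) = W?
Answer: -1/7997 ≈ -0.00012505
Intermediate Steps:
v(z) = -z² (v(z) = (-z)*z = -z²)
L(w) = 79 + 2*w² (L(w) = (w² + w*w) + 79 = (w² + w²) + 79 = 2*w² + 79 = 79 + 2*w²)
1/(L(15) + (v(68) - 3902)) = 1/((79 + 2*15²) + (-1*68² - 3902)) = 1/((79 + 2*225) + (-1*4624 - 3902)) = 1/((79 + 450) + (-4624 - 3902)) = 1/(529 - 8526) = 1/(-7997) = -1/7997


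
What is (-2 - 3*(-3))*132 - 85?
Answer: 839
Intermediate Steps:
(-2 - 3*(-3))*132 - 85 = (-2 + 9)*132 - 85 = 7*132 - 85 = 924 - 85 = 839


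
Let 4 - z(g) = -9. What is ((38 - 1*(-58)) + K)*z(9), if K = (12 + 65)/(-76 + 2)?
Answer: 91351/74 ≈ 1234.5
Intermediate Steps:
z(g) = 13 (z(g) = 4 - 1*(-9) = 4 + 9 = 13)
K = -77/74 (K = 77/(-74) = 77*(-1/74) = -77/74 ≈ -1.0405)
((38 - 1*(-58)) + K)*z(9) = ((38 - 1*(-58)) - 77/74)*13 = ((38 + 58) - 77/74)*13 = (96 - 77/74)*13 = (7027/74)*13 = 91351/74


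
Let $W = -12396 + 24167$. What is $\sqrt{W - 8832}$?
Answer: $\sqrt{2939} \approx 54.213$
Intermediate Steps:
$W = 11771$
$\sqrt{W - 8832} = \sqrt{11771 - 8832} = \sqrt{2939}$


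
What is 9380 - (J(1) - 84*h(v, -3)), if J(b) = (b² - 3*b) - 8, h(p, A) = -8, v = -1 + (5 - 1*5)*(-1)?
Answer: 8718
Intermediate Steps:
v = -1 (v = -1 + (5 - 5)*(-1) = -1 + 0*(-1) = -1 + 0 = -1)
J(b) = -8 + b² - 3*b
9380 - (J(1) - 84*h(v, -3)) = 9380 - ((-8 + 1² - 3*1) - 84*(-8)) = 9380 - ((-8 + 1 - 3) + 672) = 9380 - (-10 + 672) = 9380 - 1*662 = 9380 - 662 = 8718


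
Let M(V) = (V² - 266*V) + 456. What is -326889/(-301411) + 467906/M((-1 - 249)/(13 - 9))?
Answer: 591570066125/25303152039 ≈ 23.379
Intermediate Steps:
M(V) = 456 + V² - 266*V
-326889/(-301411) + 467906/M((-1 - 249)/(13 - 9)) = -326889/(-301411) + 467906/(456 + ((-1 - 249)/(13 - 9))² - 266*(-1 - 249)/(13 - 9)) = -326889*(-1/301411) + 467906/(456 + (-250/4)² - (-66500)/4) = 326889/301411 + 467906/(456 + (-250*¼)² - (-66500)/4) = 326889/301411 + 467906/(456 + (-125/2)² - 266*(-125/2)) = 326889/301411 + 467906/(456 + 15625/4 + 16625) = 326889/301411 + 467906/(83949/4) = 326889/301411 + 467906*(4/83949) = 326889/301411 + 1871624/83949 = 591570066125/25303152039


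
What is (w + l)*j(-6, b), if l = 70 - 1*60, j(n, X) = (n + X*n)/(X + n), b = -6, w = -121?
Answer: 555/2 ≈ 277.50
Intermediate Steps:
j(n, X) = (n + X*n)/(X + n)
l = 10 (l = 70 - 60 = 10)
(w + l)*j(-6, b) = (-121 + 10)*(-6*(1 - 6)/(-6 - 6)) = -(-666)*(-5)/(-12) = -(-666)*(-1)*(-5)/12 = -111*(-5/2) = 555/2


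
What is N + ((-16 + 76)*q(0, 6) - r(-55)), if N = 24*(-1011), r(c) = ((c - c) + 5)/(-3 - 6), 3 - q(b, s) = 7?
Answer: -220531/9 ≈ -24503.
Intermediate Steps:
q(b, s) = -4 (q(b, s) = 3 - 1*7 = 3 - 7 = -4)
r(c) = -5/9 (r(c) = (0 + 5)/(-9) = -⅑*5 = -5/9)
N = -24264
N + ((-16 + 76)*q(0, 6) - r(-55)) = -24264 + ((-16 + 76)*(-4) - 1*(-5/9)) = -24264 + (60*(-4) + 5/9) = -24264 + (-240 + 5/9) = -24264 - 2155/9 = -220531/9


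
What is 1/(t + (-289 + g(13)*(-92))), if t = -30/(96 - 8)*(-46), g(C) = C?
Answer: -22/32325 ≈ -0.00068059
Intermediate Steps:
t = 345/22 (t = -30/88*(-46) = -30*1/88*(-46) = -15/44*(-46) = 345/22 ≈ 15.682)
1/(t + (-289 + g(13)*(-92))) = 1/(345/22 + (-289 + 13*(-92))) = 1/(345/22 + (-289 - 1196)) = 1/(345/22 - 1485) = 1/(-32325/22) = -22/32325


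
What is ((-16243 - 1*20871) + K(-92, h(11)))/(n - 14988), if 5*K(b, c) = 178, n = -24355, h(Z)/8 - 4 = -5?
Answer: 185392/196715 ≈ 0.94244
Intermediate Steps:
h(Z) = -8 (h(Z) = 32 + 8*(-5) = 32 - 40 = -8)
K(b, c) = 178/5 (K(b, c) = (⅕)*178 = 178/5)
((-16243 - 1*20871) + K(-92, h(11)))/(n - 14988) = ((-16243 - 1*20871) + 178/5)/(-24355 - 14988) = ((-16243 - 20871) + 178/5)/(-39343) = (-37114 + 178/5)*(-1/39343) = -185392/5*(-1/39343) = 185392/196715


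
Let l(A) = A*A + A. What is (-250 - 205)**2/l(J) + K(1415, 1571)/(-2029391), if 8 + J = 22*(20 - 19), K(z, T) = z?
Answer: 12003839275/12176346 ≈ 985.83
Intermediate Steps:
J = 14 (J = -8 + 22*(20 - 19) = -8 + 22*1 = -8 + 22 = 14)
l(A) = A + A**2 (l(A) = A**2 + A = A + A**2)
(-250 - 205)**2/l(J) + K(1415, 1571)/(-2029391) = (-250 - 205)**2/((14*(1 + 14))) + 1415/(-2029391) = (-455)**2/((14*15)) + 1415*(-1/2029391) = 207025/210 - 1415/2029391 = 207025*(1/210) - 1415/2029391 = 5915/6 - 1415/2029391 = 12003839275/12176346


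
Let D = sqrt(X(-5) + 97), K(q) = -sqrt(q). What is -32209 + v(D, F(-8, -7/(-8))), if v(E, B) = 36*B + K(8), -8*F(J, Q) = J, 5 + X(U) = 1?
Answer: -32173 - 2*sqrt(2) ≈ -32176.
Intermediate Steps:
X(U) = -4 (X(U) = -5 + 1 = -4)
F(J, Q) = -J/8
D = sqrt(93) (D = sqrt(-4 + 97) = sqrt(93) ≈ 9.6436)
v(E, B) = -2*sqrt(2) + 36*B (v(E, B) = 36*B - sqrt(8) = 36*B - 2*sqrt(2) = -2*sqrt(2) + 36*B)
-32209 + v(D, F(-8, -7/(-8))) = -32209 + (-2*sqrt(2) + 36*(-1/8*(-8))) = -32209 + (-2*sqrt(2) + 36*1) = -32209 + (-2*sqrt(2) + 36) = -32209 + (36 - 2*sqrt(2)) = -32173 - 2*sqrt(2)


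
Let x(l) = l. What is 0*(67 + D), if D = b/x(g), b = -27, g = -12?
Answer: 0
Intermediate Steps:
D = 9/4 (D = -27/(-12) = -27*(-1/12) = 9/4 ≈ 2.2500)
0*(67 + D) = 0*(67 + 9/4) = 0*(277/4) = 0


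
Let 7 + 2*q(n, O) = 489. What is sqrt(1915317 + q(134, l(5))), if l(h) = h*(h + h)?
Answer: sqrt(1915558) ≈ 1384.0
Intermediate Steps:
l(h) = 2*h**2 (l(h) = h*(2*h) = 2*h**2)
q(n, O) = 241 (q(n, O) = -7/2 + (1/2)*489 = -7/2 + 489/2 = 241)
sqrt(1915317 + q(134, l(5))) = sqrt(1915317 + 241) = sqrt(1915558)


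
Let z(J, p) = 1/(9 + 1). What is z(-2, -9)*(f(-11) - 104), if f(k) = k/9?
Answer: -947/90 ≈ -10.522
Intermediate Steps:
f(k) = k/9 (f(k) = k*(1/9) = k/9)
z(J, p) = 1/10
z(-2, -9)*(f(-11) - 104) = ((1/9)*(-11) - 104)/10 = (-11/9 - 104)/10 = (1/10)*(-947/9) = -947/90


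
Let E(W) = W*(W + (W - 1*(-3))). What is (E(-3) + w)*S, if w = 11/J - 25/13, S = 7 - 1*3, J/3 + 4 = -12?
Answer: 4273/156 ≈ 27.391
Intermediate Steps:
E(W) = W*(3 + 2*W) (E(W) = W*(W + (W + 3)) = W*(W + (3 + W)) = W*(3 + 2*W))
J = -48 (J = -12 + 3*(-12) = -12 - 36 = -48)
S = 4 (S = 7 - 3 = 4)
w = -1343/624 (w = 11/(-48) - 25/13 = 11*(-1/48) - 25*1/13 = -11/48 - 25/13 = -1343/624 ≈ -2.1522)
(E(-3) + w)*S = (-3*(3 + 2*(-3)) - 1343/624)*4 = (-3*(3 - 6) - 1343/624)*4 = (-3*(-3) - 1343/624)*4 = (9 - 1343/624)*4 = (4273/624)*4 = 4273/156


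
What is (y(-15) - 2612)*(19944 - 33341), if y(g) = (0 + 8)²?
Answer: 34135556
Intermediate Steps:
y(g) = 64 (y(g) = 8² = 64)
(y(-15) - 2612)*(19944 - 33341) = (64 - 2612)*(19944 - 33341) = -2548*(-13397) = 34135556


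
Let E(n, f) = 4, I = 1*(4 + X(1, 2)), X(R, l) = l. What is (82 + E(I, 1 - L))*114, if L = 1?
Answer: 9804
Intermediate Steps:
I = 6 (I = 1*(4 + 2) = 1*6 = 6)
(82 + E(I, 1 - L))*114 = (82 + 4)*114 = 86*114 = 9804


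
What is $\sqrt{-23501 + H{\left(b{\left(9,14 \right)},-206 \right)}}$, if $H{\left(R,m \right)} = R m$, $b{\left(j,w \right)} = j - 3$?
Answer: $i \sqrt{24737} \approx 157.28 i$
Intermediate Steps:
$b{\left(j,w \right)} = -3 + j$
$\sqrt{-23501 + H{\left(b{\left(9,14 \right)},-206 \right)}} = \sqrt{-23501 + \left(-3 + 9\right) \left(-206\right)} = \sqrt{-23501 + 6 \left(-206\right)} = \sqrt{-23501 - 1236} = \sqrt{-24737} = i \sqrt{24737}$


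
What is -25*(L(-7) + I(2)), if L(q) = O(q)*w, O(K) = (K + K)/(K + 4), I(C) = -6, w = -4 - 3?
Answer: 2900/3 ≈ 966.67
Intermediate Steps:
w = -7
O(K) = 2*K/(4 + K) (O(K) = (2*K)/(4 + K) = 2*K/(4 + K))
L(q) = -14*q/(4 + q) (L(q) = (2*q/(4 + q))*(-7) = -14*q/(4 + q))
-25*(L(-7) + I(2)) = -25*(-14*(-7)/(4 - 7) - 6) = -25*(-14*(-7)/(-3) - 6) = -25*(-14*(-7)*(-⅓) - 6) = -25*(-98/3 - 6) = -25*(-116/3) = 2900/3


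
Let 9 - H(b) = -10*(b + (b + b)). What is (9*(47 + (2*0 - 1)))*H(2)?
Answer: 28566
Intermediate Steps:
H(b) = 9 + 30*b (H(b) = 9 - (-10)*(b + (b + b)) = 9 - (-10)*(b + 2*b) = 9 - (-10)*3*b = 9 - (-30)*b = 9 + 30*b)
(9*(47 + (2*0 - 1)))*H(2) = (9*(47 + (2*0 - 1)))*(9 + 30*2) = (9*(47 + (0 - 1)))*(9 + 60) = (9*(47 - 1))*69 = (9*46)*69 = 414*69 = 28566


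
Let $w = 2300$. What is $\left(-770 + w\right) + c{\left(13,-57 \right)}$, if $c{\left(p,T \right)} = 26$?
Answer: $1556$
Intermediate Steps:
$\left(-770 + w\right) + c{\left(13,-57 \right)} = \left(-770 + 2300\right) + 26 = 1530 + 26 = 1556$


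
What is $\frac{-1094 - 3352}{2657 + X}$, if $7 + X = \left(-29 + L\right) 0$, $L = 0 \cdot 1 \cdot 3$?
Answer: $- \frac{2223}{1325} \approx -1.6777$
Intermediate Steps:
$L = 0$ ($L = 0 \cdot 3 = 0$)
$X = -7$ ($X = -7 + \left(-29 + 0\right) 0 = -7 - 0 = -7 + 0 = -7$)
$\frac{-1094 - 3352}{2657 + X} = \frac{-1094 - 3352}{2657 - 7} = - \frac{4446}{2650} = \left(-4446\right) \frac{1}{2650} = - \frac{2223}{1325}$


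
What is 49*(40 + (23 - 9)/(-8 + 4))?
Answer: 3577/2 ≈ 1788.5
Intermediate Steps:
49*(40 + (23 - 9)/(-8 + 4)) = 49*(40 + 14/(-4)) = 49*(40 + 14*(-1/4)) = 49*(40 - 7/2) = 49*(73/2) = 3577/2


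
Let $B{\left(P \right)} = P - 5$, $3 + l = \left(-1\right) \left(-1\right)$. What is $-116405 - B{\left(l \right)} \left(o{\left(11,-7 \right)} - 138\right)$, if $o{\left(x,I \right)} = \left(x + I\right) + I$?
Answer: $-117392$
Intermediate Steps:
$o{\left(x,I \right)} = x + 2 I$ ($o{\left(x,I \right)} = \left(I + x\right) + I = x + 2 I$)
$l = -2$ ($l = -3 - -1 = -3 + 1 = -2$)
$B{\left(P \right)} = -5 + P$ ($B{\left(P \right)} = P - 5 = -5 + P$)
$-116405 - B{\left(l \right)} \left(o{\left(11,-7 \right)} - 138\right) = -116405 - \left(-5 - 2\right) \left(\left(11 + 2 \left(-7\right)\right) - 138\right) = -116405 - - 7 \left(\left(11 - 14\right) - 138\right) = -116405 - - 7 \left(-3 - 138\right) = -116405 - \left(-7\right) \left(-141\right) = -116405 - 987 = -117392$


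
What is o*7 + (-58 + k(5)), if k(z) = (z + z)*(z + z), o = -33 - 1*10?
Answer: -259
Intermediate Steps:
o = -43 (o = -33 - 10 = -43)
k(z) = 4*z² (k(z) = (2*z)*(2*z) = 4*z²)
o*7 + (-58 + k(5)) = -43*7 + (-58 + 4*5²) = -301 + (-58 + 4*25) = -301 + (-58 + 100) = -301 + 42 = -259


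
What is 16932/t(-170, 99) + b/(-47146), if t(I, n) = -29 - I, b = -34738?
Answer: 12169305/100721 ≈ 120.82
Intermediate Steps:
16932/t(-170, 99) + b/(-47146) = 16932/(-29 - 1*(-170)) - 34738/(-47146) = 16932/(-29 + 170) - 34738*(-1/47146) = 16932/141 + 1579/2143 = 16932*(1/141) + 1579/2143 = 5644/47 + 1579/2143 = 12169305/100721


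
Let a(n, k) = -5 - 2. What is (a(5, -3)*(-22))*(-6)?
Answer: -924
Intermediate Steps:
a(n, k) = -7
(a(5, -3)*(-22))*(-6) = -7*(-22)*(-6) = 154*(-6) = -924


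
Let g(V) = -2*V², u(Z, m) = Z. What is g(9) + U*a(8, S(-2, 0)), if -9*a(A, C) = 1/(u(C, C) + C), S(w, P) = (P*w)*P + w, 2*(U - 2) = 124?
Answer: -1442/9 ≈ -160.22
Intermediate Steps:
U = 64 (U = 2 + (½)*124 = 2 + 62 = 64)
S(w, P) = w + w*P² (S(w, P) = w*P² + w = w + w*P²)
a(A, C) = -1/(18*C) (a(A, C) = -1/(9*(C + C)) = -1/(2*C)/9 = -1/(18*C))
g(9) + U*a(8, S(-2, 0)) = -2*9² + 64*(-(-1/(2*(1 + 0²)))/18) = -2*81 + 64*(-(-1/(2*(1 + 0)))/18) = -162 + 64*(-1/(18*((-2*1)))) = -162 + 64*(-1/18/(-2)) = -162 + 64*(-1/18*(-½)) = -162 + 64*(1/36) = -162 + 16/9 = -1442/9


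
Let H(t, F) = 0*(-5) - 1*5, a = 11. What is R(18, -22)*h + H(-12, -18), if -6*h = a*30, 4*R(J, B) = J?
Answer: -505/2 ≈ -252.50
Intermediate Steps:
R(J, B) = J/4
h = -55 (h = -11*30/6 = -1/6*330 = -55)
H(t, F) = -5 (H(t, F) = 0 - 5 = -5)
R(18, -22)*h + H(-12, -18) = ((1/4)*18)*(-55) - 5 = (9/2)*(-55) - 5 = -495/2 - 5 = -505/2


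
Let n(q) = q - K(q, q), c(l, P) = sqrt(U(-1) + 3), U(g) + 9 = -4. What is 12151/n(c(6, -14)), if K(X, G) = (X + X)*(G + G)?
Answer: 48604/161 - 12151*I*sqrt(10)/1610 ≈ 301.89 - 23.866*I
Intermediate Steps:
U(g) = -13 (U(g) = -9 - 4 = -13)
K(X, G) = 4*G*X (K(X, G) = (2*X)*(2*G) = 4*G*X)
c(l, P) = I*sqrt(10) (c(l, P) = sqrt(-13 + 3) = sqrt(-10) = I*sqrt(10))
n(q) = q - 4*q**2 (n(q) = q - 4*q*q = q - 4*q**2)
12151/n(c(6, -14)) = 12151/(((I*sqrt(10))*(1 - 4*I*sqrt(10)))) = 12151/((I*sqrt(10)*(1 - 4*I*sqrt(10)))) = 12151*(-I*sqrt(10)/(10*(1 - 4*I*sqrt(10)))) = -12151*I*sqrt(10)/(10*(1 - 4*I*sqrt(10)))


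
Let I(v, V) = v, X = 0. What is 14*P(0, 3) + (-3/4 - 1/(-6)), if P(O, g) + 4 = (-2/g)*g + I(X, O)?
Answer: -1015/12 ≈ -84.583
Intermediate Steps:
P(O, g) = -6 (P(O, g) = -4 + ((-2/g)*g + 0) = -4 + (-2 + 0) = -4 - 2 = -6)
14*P(0, 3) + (-3/4 - 1/(-6)) = 14*(-6) + (-3/4 - 1/(-6)) = -84 + (-3*¼ - 1*(-⅙)) = -84 + (-¾ + ⅙) = -84 - 7/12 = -1015/12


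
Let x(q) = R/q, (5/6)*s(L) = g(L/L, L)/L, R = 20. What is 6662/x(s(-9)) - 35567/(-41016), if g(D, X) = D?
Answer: -44652257/1025400 ≈ -43.546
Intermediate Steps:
s(L) = 6/(5*L) (s(L) = 6*((L/L)/L)/5 = 6*(1/L)/5 = 6/(5*L))
x(q) = 20/q
6662/x(s(-9)) - 35567/(-41016) = 6662/((20/(((6/5)/(-9))))) - 35567/(-41016) = 6662/((20/(((6/5)*(-1/9))))) - 35567*(-1/41016) = 6662/((20/(-2/15))) + 35567/41016 = 6662/((20*(-15/2))) + 35567/41016 = 6662/(-150) + 35567/41016 = 6662*(-1/150) + 35567/41016 = -3331/75 + 35567/41016 = -44652257/1025400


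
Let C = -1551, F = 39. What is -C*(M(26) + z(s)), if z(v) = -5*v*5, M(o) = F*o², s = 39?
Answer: 39378339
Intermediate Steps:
M(o) = 39*o²
z(v) = -25*v
-C*(M(26) + z(s)) = -(-1551)*(39*26² - 25*39) = -(-1551)*(39*676 - 975) = -(-1551)*(26364 - 975) = -(-1551)*25389 = -1*(-39378339) = 39378339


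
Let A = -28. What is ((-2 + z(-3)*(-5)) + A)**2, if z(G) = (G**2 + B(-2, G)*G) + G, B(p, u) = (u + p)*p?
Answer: 8100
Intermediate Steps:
B(p, u) = p*(p + u) (B(p, u) = (p + u)*p = p*(p + u))
z(G) = G + G**2 + G*(4 - 2*G) (z(G) = (G**2 + (-2*(-2 + G))*G) + G = (G**2 + (4 - 2*G)*G) + G = (G**2 + G*(4 - 2*G)) + G = G + G**2 + G*(4 - 2*G))
((-2 + z(-3)*(-5)) + A)**2 = ((-2 - 3*(5 - 1*(-3))*(-5)) - 28)**2 = ((-2 - 3*(5 + 3)*(-5)) - 28)**2 = ((-2 - 3*8*(-5)) - 28)**2 = ((-2 - 24*(-5)) - 28)**2 = ((-2 + 120) - 28)**2 = (118 - 28)**2 = 90**2 = 8100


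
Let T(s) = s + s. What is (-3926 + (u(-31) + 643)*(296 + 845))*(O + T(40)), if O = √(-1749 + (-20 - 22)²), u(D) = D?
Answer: 55549280 + 694366*√15 ≈ 5.8239e+7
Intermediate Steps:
T(s) = 2*s
O = √15 (O = √(-1749 + (-42)²) = √(-1749 + 1764) = √15 ≈ 3.8730)
(-3926 + (u(-31) + 643)*(296 + 845))*(O + T(40)) = (-3926 + (-31 + 643)*(296 + 845))*(√15 + 2*40) = (-3926 + 612*1141)*(√15 + 80) = (-3926 + 698292)*(80 + √15) = 694366*(80 + √15) = 55549280 + 694366*√15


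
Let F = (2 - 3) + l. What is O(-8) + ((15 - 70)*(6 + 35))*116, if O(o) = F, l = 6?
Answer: -261575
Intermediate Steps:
F = 5 (F = (2 - 3) + 6 = -1 + 6 = 5)
O(o) = 5
O(-8) + ((15 - 70)*(6 + 35))*116 = 5 + ((15 - 70)*(6 + 35))*116 = 5 - 55*41*116 = 5 - 2255*116 = 5 - 261580 = -261575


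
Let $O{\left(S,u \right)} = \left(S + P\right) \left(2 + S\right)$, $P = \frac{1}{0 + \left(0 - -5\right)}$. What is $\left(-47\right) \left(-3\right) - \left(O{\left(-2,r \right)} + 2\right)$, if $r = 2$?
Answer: $139$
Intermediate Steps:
$P = \frac{1}{5}$ ($P = \frac{1}{0 + \left(0 + 5\right)} = \frac{1}{0 + 5} = \frac{1}{5} \approx 0.2$)
$O{\left(S,u \right)} = \left(2 + S\right) \left(\frac{1}{5} + S\right)$ ($O{\left(S,u \right)} = \left(S + \frac{1}{5}\right) \left(2 + S\right) = \left(\frac{1}{5} + S\right) \left(2 + S\right) = \left(2 + S\right) \left(\frac{1}{5} + S\right)$)
$\left(-47\right) \left(-3\right) - \left(O{\left(-2,r \right)} + 2\right) = \left(-47\right) \left(-3\right) - \left(\left(\frac{2}{5} + \left(-2\right)^{2} + \frac{11}{5} \left(-2\right)\right) + 2\right) = 141 - \left(\left(\frac{2}{5} + 4 - \frac{22}{5}\right) + 2\right) = 141 - \left(0 + 2\right) = 141 - 2 = 139$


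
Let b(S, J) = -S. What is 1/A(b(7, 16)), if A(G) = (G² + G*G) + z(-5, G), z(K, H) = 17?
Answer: 1/115 ≈ 0.0086956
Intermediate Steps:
A(G) = 17 + 2*G² (A(G) = (G² + G*G) + 17 = (G² + G²) + 17 = 2*G² + 17 = 17 + 2*G²)
1/A(b(7, 16)) = 1/(17 + 2*(-1*7)²) = 1/(17 + 2*(-7)²) = 1/(17 + 2*49) = 1/(17 + 98) = 1/115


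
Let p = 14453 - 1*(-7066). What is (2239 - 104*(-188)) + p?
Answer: 43310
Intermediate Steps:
p = 21519 (p = 14453 + 7066 = 21519)
(2239 - 104*(-188)) + p = (2239 - 104*(-188)) + 21519 = (2239 + 19552) + 21519 = 21791 + 21519 = 43310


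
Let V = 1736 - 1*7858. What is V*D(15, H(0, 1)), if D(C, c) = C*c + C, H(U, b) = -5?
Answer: 367320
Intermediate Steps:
V = -6122 (V = 1736 - 7858 = -6122)
D(C, c) = C + C*c
V*D(15, H(0, 1)) = -91830*(1 - 5) = -91830*(-4) = -6122*(-60) = 367320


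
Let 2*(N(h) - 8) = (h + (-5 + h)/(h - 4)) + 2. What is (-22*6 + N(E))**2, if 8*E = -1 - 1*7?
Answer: 1510441/100 ≈ 15104.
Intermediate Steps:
E = -1 (E = (-1 - 1*7)/8 = (-1 - 7)/8 = (1/8)*(-8) = -1)
N(h) = 9 + h/2 + (-5 + h)/(2*(-4 + h)) (N(h) = 8 + ((h + (-5 + h)/(h - 4)) + 2)/2 = 8 + ((h + (-5 + h)/(-4 + h)) + 2)/2 = 8 + (2 + h + (-5 + h)/(-4 + h))/2 = 8 + (1 + h/2 + (-5 + h)/(2*(-4 + h))) = 9 + h/2 + (-5 + h)/(2*(-4 + h)))
(-22*6 + N(E))**2 = (-22*6 + (-77 + (-1)**2 + 15*(-1))/(2*(-4 - 1)))**2 = (-132 + (1/2)*(-77 + 1 - 15)/(-5))**2 = (-132 + (1/2)*(-1/5)*(-91))**2 = (-132 + 91/10)**2 = (-1229/10)**2 = 1510441/100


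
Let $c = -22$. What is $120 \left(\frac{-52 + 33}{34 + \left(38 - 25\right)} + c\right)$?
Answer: $- \frac{126360}{47} \approx -2688.5$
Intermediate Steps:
$120 \left(\frac{-52 + 33}{34 + \left(38 - 25\right)} + c\right) = 120 \left(\frac{-52 + 33}{34 + \left(38 - 25\right)} - 22\right) = 120 \left(- \frac{19}{34 + \left(38 - 25\right)} - 22\right) = 120 \left(- \frac{19}{34 + 13} - 22\right) = 120 \left(- \frac{19}{47} - 22\right) = 120 \left(- \frac{1053}{47}\right) = - \frac{126360}{47}$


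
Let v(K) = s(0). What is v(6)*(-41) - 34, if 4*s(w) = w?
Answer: -34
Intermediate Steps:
s(w) = w/4
v(K) = 0 (v(K) = (¼)*0 = 0)
v(6)*(-41) - 34 = 0*(-41) - 34 = 0 - 34 = -34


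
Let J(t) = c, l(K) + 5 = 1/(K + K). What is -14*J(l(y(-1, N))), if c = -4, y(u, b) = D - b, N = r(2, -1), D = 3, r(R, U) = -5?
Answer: 56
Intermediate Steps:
N = -5
y(u, b) = 3 - b
l(K) = -5 + 1/(2*K) (l(K) = -5 + 1/(K + K) = -5 + 1/(2*K))
J(t) = -4
-14*J(l(y(-1, N))) = -14*(-4) = 56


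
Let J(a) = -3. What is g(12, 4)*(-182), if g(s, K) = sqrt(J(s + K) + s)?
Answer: -546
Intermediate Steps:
g(s, K) = sqrt(-3 + s)
g(12, 4)*(-182) = sqrt(-3 + 12)*(-182) = sqrt(9)*(-182) = 3*(-182) = -546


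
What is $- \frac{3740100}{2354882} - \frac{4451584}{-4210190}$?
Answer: $- \frac{1315894146478}{2478625161895} \approx -0.5309$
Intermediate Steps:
$- \frac{3740100}{2354882} - \frac{4451584}{-4210190} = \left(-3740100\right) \frac{1}{2354882} - - \frac{2225792}{2105095} = - \frac{1870050}{1177441} + \frac{2225792}{2105095} = - \frac{1315894146478}{2478625161895}$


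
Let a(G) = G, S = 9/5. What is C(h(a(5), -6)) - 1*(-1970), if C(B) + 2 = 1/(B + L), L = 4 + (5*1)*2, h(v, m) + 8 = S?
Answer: 76757/39 ≈ 1968.1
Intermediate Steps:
S = 9/5 (S = 9*(1/5) = 9/5 ≈ 1.8000)
h(v, m) = -31/5 (h(v, m) = -8 + 9/5 = -31/5)
L = 14 (L = 4 + 5*2 = 4 + 10 = 14)
C(B) = -2 + 1/(14 + B) (C(B) = -2 + 1/(B + 14) = -2 + 1/(14 + B))
C(h(a(5), -6)) - 1*(-1970) = (-27 - 2*(-31/5))/(14 - 31/5) - 1*(-1970) = (-27 + 62/5)/(39/5) + 1970 = (5/39)*(-73/5) + 1970 = -73/39 + 1970 = 76757/39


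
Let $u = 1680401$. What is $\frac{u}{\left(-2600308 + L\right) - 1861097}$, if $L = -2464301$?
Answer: $- \frac{1680401}{6925706} \approx -0.24263$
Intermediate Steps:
$\frac{u}{\left(-2600308 + L\right) - 1861097} = \frac{1680401}{\left(-2600308 - 2464301\right) - 1861097} = \frac{1680401}{-5064609 - 1861097} = \frac{1680401}{-6925706} = 1680401 \left(- \frac{1}{6925706}\right) = - \frac{1680401}{6925706}$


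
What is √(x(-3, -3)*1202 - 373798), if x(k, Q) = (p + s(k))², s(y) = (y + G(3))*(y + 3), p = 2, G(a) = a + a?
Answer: I*√368990 ≈ 607.45*I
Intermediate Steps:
G(a) = 2*a
s(y) = (3 + y)*(6 + y) (s(y) = (y + 2*3)*(y + 3) = (y + 6)*(3 + y) = (6 + y)*(3 + y) = (3 + y)*(6 + y))
x(k, Q) = (20 + k² + 9*k)² (x(k, Q) = (2 + (18 + k² + 9*k))² = (20 + k² + 9*k)²)
√(x(-3, -3)*1202 - 373798) = √((20 + (-3)² + 9*(-3))²*1202 - 373798) = √((20 + 9 - 27)²*1202 - 373798) = √(2²*1202 - 373798) = √(4*1202 - 373798) = √(4808 - 373798) = √(-368990) = I*√368990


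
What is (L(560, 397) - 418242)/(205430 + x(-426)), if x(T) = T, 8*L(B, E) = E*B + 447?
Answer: -3123169/1640032 ≈ -1.9043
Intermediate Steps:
L(B, E) = 447/8 + B*E/8 (L(B, E) = (E*B + 447)/8 = (B*E + 447)/8 = (447 + B*E)/8 = 447/8 + B*E/8)
(L(560, 397) - 418242)/(205430 + x(-426)) = ((447/8 + (⅛)*560*397) - 418242)/(205430 - 426) = ((447/8 + 27790) - 418242)/205004 = (222767/8 - 418242)*(1/205004) = -3123169/8*1/205004 = -3123169/1640032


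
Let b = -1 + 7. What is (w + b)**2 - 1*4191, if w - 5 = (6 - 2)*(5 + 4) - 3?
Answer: -2255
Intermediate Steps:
w = 38 (w = 5 + ((6 - 2)*(5 + 4) - 3) = 5 + (4*9 - 3) = 5 + (36 - 3) = 5 + 33 = 38)
b = 6
(w + b)**2 - 1*4191 = (38 + 6)**2 - 1*4191 = 44**2 - 4191 = 1936 - 4191 = -2255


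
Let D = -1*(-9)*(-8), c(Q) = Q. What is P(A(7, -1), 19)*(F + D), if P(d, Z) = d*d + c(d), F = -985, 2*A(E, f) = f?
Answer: 1057/4 ≈ 264.25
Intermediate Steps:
A(E, f) = f/2
D = -72 (D = 9*(-8) = -72)
P(d, Z) = d + d² (P(d, Z) = d*d + d = d² + d = d + d²)
P(A(7, -1), 19)*(F + D) = (((½)*(-1))*(1 + (½)*(-1)))*(-985 - 72) = -(1 - ½)/2*(-1057) = -½*½*(-1057) = -¼*(-1057) = 1057/4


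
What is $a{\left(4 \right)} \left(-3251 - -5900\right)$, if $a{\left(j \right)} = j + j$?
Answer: $21192$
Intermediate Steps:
$a{\left(j \right)} = 2 j$
$a{\left(4 \right)} \left(-3251 - -5900\right) = 2 \cdot 4 \left(-3251 - -5900\right) = 8 \left(-3251 + 5900\right) = 8 \cdot 2649 = 21192$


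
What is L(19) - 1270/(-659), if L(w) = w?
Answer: 13791/659 ≈ 20.927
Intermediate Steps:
L(19) - 1270/(-659) = 19 - 1270/(-659) = 19 - 1270*(-1/659) = 19 + 1270/659 = 13791/659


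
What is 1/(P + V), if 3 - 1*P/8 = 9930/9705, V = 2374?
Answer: 647/1546210 ≈ 0.00041844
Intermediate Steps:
P = 10232/647 (P = 24 - 79440/9705 = 24 - 8*662/647 = 24 - 5296/647 = 10232/647 ≈ 15.815)
1/(P + V) = 1/(10232/647 + 2374) = 1/(1546210/647) = 647/1546210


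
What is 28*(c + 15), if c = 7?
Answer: 616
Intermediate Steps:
28*(c + 15) = 28*(7 + 15) = 28*22 = 616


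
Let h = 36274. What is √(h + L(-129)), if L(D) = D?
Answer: √36145 ≈ 190.12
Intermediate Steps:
√(h + L(-129)) = √(36274 - 129) = √36145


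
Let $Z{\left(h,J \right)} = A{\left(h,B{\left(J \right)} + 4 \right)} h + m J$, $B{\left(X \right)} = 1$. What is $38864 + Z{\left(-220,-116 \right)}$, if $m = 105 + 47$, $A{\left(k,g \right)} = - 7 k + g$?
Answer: $-318668$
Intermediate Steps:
$A{\left(k,g \right)} = g - 7 k$
$m = 152$
$Z{\left(h,J \right)} = 152 J + h \left(5 - 7 h\right)$ ($Z{\left(h,J \right)} = \left(\left(1 + 4\right) - 7 h\right) h + 152 J = \left(5 - 7 h\right) h + 152 J = h \left(5 - 7 h\right) + 152 J = 152 J + h \left(5 - 7 h\right)$)
$38864 + Z{\left(-220,-116 \right)} = 38864 + \left(152 \left(-116\right) - - 220 \left(-5 + 7 \left(-220\right)\right)\right) = 38864 - \left(17632 - 220 \left(-5 - 1540\right)\right) = 38864 - \left(17632 - -339900\right) = 38864 - 357532 = -318668$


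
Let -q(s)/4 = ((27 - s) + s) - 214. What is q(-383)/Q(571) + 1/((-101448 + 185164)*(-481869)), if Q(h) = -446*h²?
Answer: -15087287013439/2933016705987992172 ≈ -5.1439e-6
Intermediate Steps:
q(s) = 748 (q(s) = -4*(((27 - s) + s) - 214) = -4*(27 - 214) = -4*(-187) = 748)
q(-383)/Q(571) + 1/((-101448 + 185164)*(-481869)) = 748/((-446*571²)) + 1/((-101448 + 185164)*(-481869)) = 748/((-446*326041)) - 1/481869/83716 = 748/(-145414286) + (1/83716)*(-1/481869) = 748*(-1/145414286) - 1/40340145204 = -374/72707143 - 1/40340145204 = -15087287013439/2933016705987992172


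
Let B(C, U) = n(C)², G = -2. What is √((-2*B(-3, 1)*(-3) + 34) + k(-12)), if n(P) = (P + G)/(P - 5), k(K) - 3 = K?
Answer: 5*√70/8 ≈ 5.2291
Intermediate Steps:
k(K) = 3 + K
n(P) = (-2 + P)/(-5 + P) (n(P) = (P - 2)/(P - 5) = (-2 + P)/(-5 + P))
B(C, U) = (-2 + C)²/(-5 + C)² (B(C, U) = ((-2 + C)/(-5 + C))² = (-2 + C)²/(-5 + C)²)
√((-2*B(-3, 1)*(-3) + 34) + k(-12)) = √((-2*(-2 - 3)²/(-5 - 3)²*(-3) + 34) + (3 - 12)) = √((-2*(-5)²/(-8)²*(-3) + 34) - 9) = √((-25/32*(-3) + 34) - 9) = √((75/32 + 34) - 9) = √(1163/32 - 9) = √(875/32) = 5*√70/8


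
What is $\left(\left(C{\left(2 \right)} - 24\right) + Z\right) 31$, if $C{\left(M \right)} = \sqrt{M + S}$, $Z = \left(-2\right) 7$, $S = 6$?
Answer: $-1178 + 62 \sqrt{2} \approx -1090.3$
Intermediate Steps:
$Z = -14$
$C{\left(M \right)} = \sqrt{6 + M}$ ($C{\left(M \right)} = \sqrt{M + 6} = \sqrt{6 + M}$)
$\left(\left(C{\left(2 \right)} - 24\right) + Z\right) 31 = \left(\left(\sqrt{6 + 2} - 24\right) - 14\right) 31 = \left(\left(\sqrt{8} - 24\right) - 14\right) 31 = \left(\left(2 \sqrt{2} - 24\right) - 14\right) 31 = \left(\left(-24 + 2 \sqrt{2}\right) - 14\right) 31 = \left(-38 + 2 \sqrt{2}\right) 31 = -1178 + 62 \sqrt{2}$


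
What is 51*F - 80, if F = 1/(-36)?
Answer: -977/12 ≈ -81.417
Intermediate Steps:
F = -1/36 ≈ -0.027778
51*F - 80 = 51*(-1/36) - 80 = -17/12 - 80 = -977/12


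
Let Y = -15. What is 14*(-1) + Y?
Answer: -29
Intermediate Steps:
14*(-1) + Y = 14*(-1) - 15 = -14 - 15 = -29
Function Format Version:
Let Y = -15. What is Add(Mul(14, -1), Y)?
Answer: -29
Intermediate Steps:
Add(Mul(14, -1), Y) = Add(Mul(14, -1), -15) = Add(-14, -15) = -29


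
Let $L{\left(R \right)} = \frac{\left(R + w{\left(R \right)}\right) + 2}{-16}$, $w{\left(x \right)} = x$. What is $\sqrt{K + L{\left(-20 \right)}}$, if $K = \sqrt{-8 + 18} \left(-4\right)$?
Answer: $\frac{\sqrt{38 - 64 \sqrt{10}}}{4} \approx 3.2053 i$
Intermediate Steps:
$K = - 4 \sqrt{10}$ ($K = \sqrt{10} \left(-4\right) = - 4 \sqrt{10} \approx -12.649$)
$L{\left(R \right)} = - \frac{1}{8} - \frac{R}{8}$ ($L{\left(R \right)} = \frac{\left(R + R\right) + 2}{-16} = \left(2 R + 2\right) \left(- \frac{1}{16}\right) = \left(2 + 2 R\right) \left(- \frac{1}{16}\right) = - \frac{1}{8} - \frac{R}{8}$)
$\sqrt{K + L{\left(-20 \right)}} = \sqrt{- 4 \sqrt{10} - - \frac{19}{8}} = \sqrt{- 4 \sqrt{10} + \left(- \frac{1}{8} + \frac{5}{2}\right)} = \sqrt{- 4 \sqrt{10} + \frac{19}{8}} = \sqrt{\frac{19}{8} - 4 \sqrt{10}}$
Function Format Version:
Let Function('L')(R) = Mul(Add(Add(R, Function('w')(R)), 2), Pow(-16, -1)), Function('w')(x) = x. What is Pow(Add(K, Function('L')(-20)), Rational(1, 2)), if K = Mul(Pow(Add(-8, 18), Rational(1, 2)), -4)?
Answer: Mul(Rational(1, 4), Pow(Add(38, Mul(-64, Pow(10, Rational(1, 2)))), Rational(1, 2))) ≈ Mul(3.2053, I)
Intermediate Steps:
K = Mul(-4, Pow(10, Rational(1, 2))) (K = Mul(Pow(10, Rational(1, 2)), -4) = Mul(-4, Pow(10, Rational(1, 2))) ≈ -12.649)
Function('L')(R) = Add(Rational(-1, 8), Mul(Rational(-1, 8), R)) (Function('L')(R) = Mul(Add(Add(R, R), 2), Pow(-16, -1)) = Mul(Add(Mul(2, R), 2), Rational(-1, 16)) = Mul(Add(2, Mul(2, R)), Rational(-1, 16)) = Add(Rational(-1, 8), Mul(Rational(-1, 8), R)))
Pow(Add(K, Function('L')(-20)), Rational(1, 2)) = Pow(Add(Mul(-4, Pow(10, Rational(1, 2))), Add(Rational(-1, 8), Mul(Rational(-1, 8), -20))), Rational(1, 2)) = Pow(Add(Mul(-4, Pow(10, Rational(1, 2))), Add(Rational(-1, 8), Rational(5, 2))), Rational(1, 2)) = Pow(Add(Mul(-4, Pow(10, Rational(1, 2))), Rational(19, 8)), Rational(1, 2)) = Pow(Add(Rational(19, 8), Mul(-4, Pow(10, Rational(1, 2)))), Rational(1, 2))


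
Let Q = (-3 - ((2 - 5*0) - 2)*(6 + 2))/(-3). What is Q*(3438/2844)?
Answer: 191/158 ≈ 1.2089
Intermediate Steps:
Q = 1 (Q = (-3 - ((2 + 0) - 2)*8)*(-1/3) = (-3 - (2 - 2)*8)*(-1/3) = (-3 - 0*8)*(-1/3) = (-3 - 1*0)*(-1/3) = (-3 + 0)*(-1/3) = -3*(-1/3) = 1)
Q*(3438/2844) = 1*(3438/2844) = 1*(3438*(1/2844)) = 1*(191/158) = 191/158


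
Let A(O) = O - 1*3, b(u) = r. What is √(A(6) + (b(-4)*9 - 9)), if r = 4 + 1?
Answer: √39 ≈ 6.2450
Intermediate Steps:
r = 5
b(u) = 5
A(O) = -3 + O (A(O) = O - 3 = -3 + O)
√(A(6) + (b(-4)*9 - 9)) = √((-3 + 6) + (5*9 - 9)) = √(3 + (45 - 9)) = √(3 + 36) = √39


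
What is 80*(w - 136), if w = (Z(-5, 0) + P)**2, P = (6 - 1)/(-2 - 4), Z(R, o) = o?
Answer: -97420/9 ≈ -10824.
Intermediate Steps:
P = -5/6 (P = 5/(-6) = 5*(-1/6) = -5/6 ≈ -0.83333)
w = 25/36 (w = (0 - 5/6)**2 = (-5/6)**2 = 25/36 ≈ 0.69444)
80*(w - 136) = 80*(25/36 - 136) = 80*(-4871/36) = -97420/9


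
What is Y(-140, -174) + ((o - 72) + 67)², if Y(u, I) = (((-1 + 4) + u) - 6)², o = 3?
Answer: 20453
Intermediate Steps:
Y(u, I) = (-3 + u)² (Y(u, I) = ((3 + u) - 6)² = (-3 + u)²)
Y(-140, -174) + ((o - 72) + 67)² = (-3 - 140)² + ((3 - 72) + 67)² = (-143)² + (-69 + 67)² = 20449 + (-2)² = 20449 + 4 = 20453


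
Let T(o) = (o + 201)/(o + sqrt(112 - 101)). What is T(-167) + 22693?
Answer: 316314888/13939 - 17*sqrt(11)/13939 ≈ 22693.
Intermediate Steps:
T(o) = (201 + o)/(o + sqrt(11))
T(-167) + 22693 = (201 - 167)/(-167 + sqrt(11)) + 22693 = 34/(-167 + sqrt(11)) + 22693 = 22693 + 34/(-167 + sqrt(11))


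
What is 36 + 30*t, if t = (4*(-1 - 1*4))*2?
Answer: -1164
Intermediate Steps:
t = -40 (t = (4*(-1 - 4))*2 = (4*(-5))*2 = -20*2 = -40)
36 + 30*t = 36 + 30*(-40) = 36 - 1200 = -1164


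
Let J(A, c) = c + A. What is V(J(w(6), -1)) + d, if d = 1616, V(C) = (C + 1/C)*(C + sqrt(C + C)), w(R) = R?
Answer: 1642 + 26*sqrt(10)/5 ≈ 1658.4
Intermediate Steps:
J(A, c) = A + c
V(C) = (C + 1/C)*(C + sqrt(2)*sqrt(C)) (V(C) = (C + 1/C)*(C + sqrt(2*C)) = (C + 1/C)*(C + sqrt(2)*sqrt(C)))
V(J(w(6), -1)) + d = (1 + (6 - 1)**2 + sqrt(2)/sqrt(6 - 1) + sqrt(2)*(6 - 1)**(3/2)) + 1616 = (1 + 5**2 + sqrt(2)/sqrt(5) + sqrt(2)*5**(3/2)) + 1616 = (1 + 25 + sqrt(2)*(sqrt(5)/5) + sqrt(2)*(5*sqrt(5))) + 1616 = (1 + 25 + sqrt(10)/5 + 5*sqrt(10)) + 1616 = (26 + 26*sqrt(10)/5) + 1616 = 1642 + 26*sqrt(10)/5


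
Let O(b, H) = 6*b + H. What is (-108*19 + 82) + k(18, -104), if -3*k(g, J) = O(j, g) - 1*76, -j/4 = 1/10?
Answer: -29248/15 ≈ -1949.9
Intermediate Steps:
j = -2/5 (j = -4/10 = -4*1/10 = -2/5 ≈ -0.40000)
O(b, H) = H + 6*b
k(g, J) = 392/15 - g/3 (k(g, J) = -((g + 6*(-2/5)) - 1*76)/3 = -((g - 12/5) - 76)/3 = -((-12/5 + g) - 76)/3 = -(-392/5 + g)/3 = 392/15 - g/3)
(-108*19 + 82) + k(18, -104) = (-108*19 + 82) + (392/15 - 1/3*18) = (-2052 + 82) + (392/15 - 6) = -1970 + 302/15 = -29248/15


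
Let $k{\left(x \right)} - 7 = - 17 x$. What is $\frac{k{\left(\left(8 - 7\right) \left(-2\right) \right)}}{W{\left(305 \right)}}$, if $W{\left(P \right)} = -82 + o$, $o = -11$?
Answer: $- \frac{41}{93} \approx -0.44086$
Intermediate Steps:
$k{\left(x \right)} = 7 - 17 x$
$W{\left(P \right)} = -93$ ($W{\left(P \right)} = -82 - 11 = -93$)
$\frac{k{\left(\left(8 - 7\right) \left(-2\right) \right)}}{W{\left(305 \right)}} = \frac{7 - 17 \left(8 - 7\right) \left(-2\right)}{-93} = \left(7 - 17 \cdot 1 \left(-2\right)\right) \left(- \frac{1}{93}\right) = \left(7 - -34\right) \left(- \frac{1}{93}\right) = \left(7 + 34\right) \left(- \frac{1}{93}\right) = 41 \left(- \frac{1}{93}\right) = - \frac{41}{93}$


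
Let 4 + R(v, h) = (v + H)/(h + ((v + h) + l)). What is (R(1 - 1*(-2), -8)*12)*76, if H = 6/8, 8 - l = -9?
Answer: -2793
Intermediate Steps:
l = 17 (l = 8 - 1*(-9) = 8 + 9 = 17)
H = 3/4 (H = 6*(1/8) = 3/4 ≈ 0.75000)
R(v, h) = -4 + (3/4 + v)/(17 + v + 2*h) (R(v, h) = -4 + (v + 3/4)/(h + ((v + h) + 17)) = -4 + (3/4 + v)/(h + ((h + v) + 17)) = -4 + (3/4 + v)/(h + (17 + h + v)) = -4 + (3/4 + v)/(17 + v + 2*h))
(R(1 - 1*(-2), -8)*12)*76 = (((-269 - 32*(-8) - 12*(1 - 1*(-2)))/(4*(17 + (1 - 1*(-2)) + 2*(-8))))*12)*76 = (((-269 + 256 - 12*(1 + 2))/(4*(17 + (1 + 2) - 16)))*12)*76 = (((-269 + 256 - 12*3)/(4*(17 + 3 - 16)))*12)*76 = (((1/4)*(-269 + 256 - 36)/4)*12)*76 = (((1/4)*(1/4)*(-49))*12)*76 = -49/16*12*76 = -147/4*76 = -2793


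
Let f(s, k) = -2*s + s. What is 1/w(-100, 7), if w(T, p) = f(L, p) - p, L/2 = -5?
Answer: ⅓ ≈ 0.33333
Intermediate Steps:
L = -10 (L = 2*(-5) = -10)
f(s, k) = -s
w(T, p) = 10 - p (w(T, p) = -1*(-10) - p = 10 - p)
1/w(-100, 7) = 1/(10 - 1*7) = 1/(10 - 7) = 1/3 = ⅓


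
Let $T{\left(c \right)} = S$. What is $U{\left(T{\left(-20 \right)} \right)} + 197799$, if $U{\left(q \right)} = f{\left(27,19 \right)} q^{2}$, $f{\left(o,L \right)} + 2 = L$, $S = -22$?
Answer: $206027$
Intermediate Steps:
$f{\left(o,L \right)} = -2 + L$
$T{\left(c \right)} = -22$
$U{\left(q \right)} = 17 q^{2}$ ($U{\left(q \right)} = \left(-2 + 19\right) q^{2} = 17 q^{2}$)
$U{\left(T{\left(-20 \right)} \right)} + 197799 = 17 \left(-22\right)^{2} + 197799 = 17 \cdot 484 + 197799 = 8228 + 197799 = 206027$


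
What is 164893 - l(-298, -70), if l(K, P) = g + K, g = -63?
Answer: 165254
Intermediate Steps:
l(K, P) = -63 + K
164893 - l(-298, -70) = 164893 - (-63 - 298) = 164893 - 1*(-361) = 164893 + 361 = 165254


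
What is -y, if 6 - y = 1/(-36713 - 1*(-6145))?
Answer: -183409/30568 ≈ -6.0000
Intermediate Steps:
y = 183409/30568 (y = 6 - 1/(-36713 - 1*(-6145)) = 6 - 1/(-36713 + 6145) = 6 - 1/(-30568) = 6 - 1*(-1/30568) = 6 + 1/30568 = 183409/30568 ≈ 6.0000)
-y = -1*183409/30568 = -183409/30568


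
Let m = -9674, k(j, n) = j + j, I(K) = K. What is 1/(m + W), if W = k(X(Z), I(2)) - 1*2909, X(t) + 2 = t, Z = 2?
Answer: -1/12583 ≈ -7.9472e-5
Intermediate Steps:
X(t) = -2 + t
k(j, n) = 2*j
W = -2909 (W = 2*(-2 + 2) - 1*2909 = 2*0 - 2909 = 0 - 2909 = -2909)
1/(m + W) = 1/(-9674 - 2909) = 1/(-12583) = -1/12583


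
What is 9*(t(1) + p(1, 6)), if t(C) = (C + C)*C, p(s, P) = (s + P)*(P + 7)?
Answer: 837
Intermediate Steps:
p(s, P) = (7 + P)*(P + s) (p(s, P) = (P + s)*(7 + P) = (7 + P)*(P + s))
t(C) = 2*C² (t(C) = (2*C)*C = 2*C²)
9*(t(1) + p(1, 6)) = 9*(2*1² + (6² + 7*6 + 7*1 + 6*1)) = 9*(2*1 + (36 + 42 + 7 + 6)) = 9*(2 + 91) = 9*93 = 837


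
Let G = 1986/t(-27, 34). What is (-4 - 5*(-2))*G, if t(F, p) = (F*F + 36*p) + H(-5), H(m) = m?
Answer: 2979/487 ≈ 6.1170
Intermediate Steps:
t(F, p) = -5 + F² + 36*p (t(F, p) = (F*F + 36*p) - 5 = (F² + 36*p) - 5 = -5 + F² + 36*p)
G = 993/974 (G = 1986/(-5 + (-27)² + 36*34) = 1986/(-5 + 729 + 1224) = 1986/1948 = 1986*(1/1948) = 993/974 ≈ 1.0195)
(-4 - 5*(-2))*G = (-4 - 5*(-2))*(993/974) = (-4 + 10)*(993/974) = 6*(993/974) = 2979/487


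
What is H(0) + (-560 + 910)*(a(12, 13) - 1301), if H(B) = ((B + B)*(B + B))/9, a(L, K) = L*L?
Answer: -404950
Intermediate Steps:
a(L, K) = L²
H(B) = 4*B²/9 (H(B) = ((2*B)*(2*B))*(⅑) = (4*B²)*(⅑) = 4*B²/9)
H(0) + (-560 + 910)*(a(12, 13) - 1301) = (4/9)*0² + (-560 + 910)*(12² - 1301) = (4/9)*0 + 350*(144 - 1301) = 0 + 350*(-1157) = 0 - 404950 = -404950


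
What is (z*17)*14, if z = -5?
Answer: -1190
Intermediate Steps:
(z*17)*14 = -5*17*14 = -85*14 = -1190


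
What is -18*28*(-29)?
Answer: 14616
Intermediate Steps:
-18*28*(-29) = -504*(-29) = 14616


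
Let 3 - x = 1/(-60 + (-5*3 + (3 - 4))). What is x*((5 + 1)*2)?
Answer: 687/19 ≈ 36.158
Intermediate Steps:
x = 229/76 (x = 3 - 1/(-60 + (-5*3 + (3 - 4))) = 3 - 1/(-60 + (-15 - 1)) = 3 - 1/(-60 - 16) = 3 - 1/(-76) = 3 - 1*(-1/76) = 3 + 1/76 = 229/76 ≈ 3.0132)
x*((5 + 1)*2) = 229*((5 + 1)*2)/76 = 229*(6*2)/76 = (229/76)*12 = 687/19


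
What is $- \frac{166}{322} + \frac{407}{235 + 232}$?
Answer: $\frac{26766}{75187} \approx 0.35599$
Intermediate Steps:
$- \frac{166}{322} + \frac{407}{235 + 232} = \left(-166\right) \frac{1}{322} + \frac{407}{467} = - \frac{83}{161} + 407 \cdot \frac{1}{467} = - \frac{83}{161} + \frac{407}{467} = \frac{26766}{75187}$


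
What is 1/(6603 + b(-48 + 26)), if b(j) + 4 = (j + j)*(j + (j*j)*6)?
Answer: -1/120209 ≈ -8.3188e-6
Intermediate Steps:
b(j) = -4 + 2*j*(j + 6*j**2) (b(j) = -4 + (j + j)*(j + (j*j)*6) = -4 + (2*j)*(j + j**2*6) = -4 + (2*j)*(j + 6*j**2) = -4 + 2*j*(j + 6*j**2))
1/(6603 + b(-48 + 26)) = 1/(6603 + (-4 + 2*(-48 + 26)**2 + 12*(-48 + 26)**3)) = 1/(6603 + (-4 + 2*(-22)**2 + 12*(-22)**3)) = 1/(6603 + (-4 + 2*484 + 12*(-10648))) = 1/(6603 + (-4 + 968 - 127776)) = 1/(6603 - 126812) = 1/(-120209) = -1/120209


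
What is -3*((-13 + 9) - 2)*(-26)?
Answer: -468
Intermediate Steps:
-3*((-13 + 9) - 2)*(-26) = -3*(-4 - 2)*(-26) = -3*(-6)*(-26) = 18*(-26) = -468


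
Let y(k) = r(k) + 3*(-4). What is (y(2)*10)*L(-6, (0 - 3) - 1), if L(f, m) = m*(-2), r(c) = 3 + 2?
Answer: -560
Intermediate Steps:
r(c) = 5
y(k) = -7 (y(k) = 5 + 3*(-4) = 5 - 12 = -7)
L(f, m) = -2*m
(y(2)*10)*L(-6, (0 - 3) - 1) = (-7*10)*(-2*((0 - 3) - 1)) = -(-140)*(-3 - 1) = -(-140)*(-4) = -70*8 = -560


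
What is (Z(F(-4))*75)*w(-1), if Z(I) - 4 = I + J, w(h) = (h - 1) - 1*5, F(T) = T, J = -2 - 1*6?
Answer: 4200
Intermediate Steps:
J = -8 (J = -2 - 6 = -8)
w(h) = -6 + h (w(h) = (-1 + h) - 5 = -6 + h)
Z(I) = -4 + I (Z(I) = 4 + (I - 8) = 4 + (-8 + I) = -4 + I)
(Z(F(-4))*75)*w(-1) = ((-4 - 4)*75)*(-6 - 1) = -8*75*(-7) = -600*(-7) = 4200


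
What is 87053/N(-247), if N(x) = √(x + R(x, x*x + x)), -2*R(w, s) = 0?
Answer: -87053*I*√247/247 ≈ -5539.0*I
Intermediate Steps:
R(w, s) = 0 (R(w, s) = -½*0 = 0)
N(x) = √x (N(x) = √(x + 0) = √x)
87053/N(-247) = 87053/(√(-247)) = 87053/((I*√247)) = 87053*(-I*√247/247) = -87053*I*√247/247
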